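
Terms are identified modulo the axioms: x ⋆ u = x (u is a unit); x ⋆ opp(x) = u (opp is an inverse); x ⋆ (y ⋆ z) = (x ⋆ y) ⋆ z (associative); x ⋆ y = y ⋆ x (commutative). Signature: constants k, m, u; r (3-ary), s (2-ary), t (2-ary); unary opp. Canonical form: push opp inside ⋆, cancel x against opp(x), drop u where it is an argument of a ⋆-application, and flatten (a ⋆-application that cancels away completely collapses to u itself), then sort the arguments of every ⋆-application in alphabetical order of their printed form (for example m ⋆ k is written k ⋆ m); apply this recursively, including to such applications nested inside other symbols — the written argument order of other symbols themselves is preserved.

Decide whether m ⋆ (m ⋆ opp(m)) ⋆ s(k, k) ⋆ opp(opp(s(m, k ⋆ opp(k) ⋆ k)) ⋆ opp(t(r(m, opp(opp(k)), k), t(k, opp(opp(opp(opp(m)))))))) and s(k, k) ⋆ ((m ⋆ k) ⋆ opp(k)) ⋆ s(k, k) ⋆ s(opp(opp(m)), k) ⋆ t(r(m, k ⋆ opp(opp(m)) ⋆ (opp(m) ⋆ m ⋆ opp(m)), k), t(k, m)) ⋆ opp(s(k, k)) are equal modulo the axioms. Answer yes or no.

Left:  m ⋆ (m ⋆ opp(m)) ⋆ s(k, k) ⋆ opp(opp(s(m, k ⋆ opp(k) ⋆ k)) ⋆ opp(t(r(m, opp(opp(k)), k), t(k, opp(opp(opp(opp(m))))))))
  Push opp inside:  distribute opp over ⋆ and collapse double opp
  Combine occurrences:  m ⋆ s(k, k) ⋆ s(m, k) ⋆ t(r(m, k, k), t(k, m))
Right:  s(k, k) ⋆ ((m ⋆ k) ⋆ opp(k)) ⋆ s(k, k) ⋆ s(opp(opp(m)), k) ⋆ t(r(m, k ⋆ opp(opp(m)) ⋆ (opp(m) ⋆ m ⋆ opp(m)), k), t(k, m)) ⋆ opp(s(k, k))
  Push opp inside:  distribute opp over ⋆ and collapse double opp
  Cancel inverse pairs:  k cancels
  Collect terms:  s(k, k) ⋆ m ⋆ s(m, k) ⋆ t(r(m, k, k), t(k, m))
  Order the arguments:  m ⋆ s(k, k) ⋆ s(m, k) ⋆ t(r(m, k, k), t(k, m))

Answer: yes — both canonical forms are m ⋆ s(k, k) ⋆ s(m, k) ⋆ t(r(m, k, k), t(k, m))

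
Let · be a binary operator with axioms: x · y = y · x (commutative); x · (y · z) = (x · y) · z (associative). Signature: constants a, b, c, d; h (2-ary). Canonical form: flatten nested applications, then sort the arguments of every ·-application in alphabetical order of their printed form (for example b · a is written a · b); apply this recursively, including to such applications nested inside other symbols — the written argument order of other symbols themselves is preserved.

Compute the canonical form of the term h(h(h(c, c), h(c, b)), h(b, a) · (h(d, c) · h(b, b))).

Answer: h(h(h(c, c), h(c, b)), h(b, a) · h(b, b) · h(d, c))

Derivation:
Work inside:  h(b, a) · (h(d, c) · h(b, b))
Merge nested applications:  h(b, a) · h(d, c) · h(b, b)
Order the arguments:  h(b, a) · h(b, b) · h(d, c)
Rebuild:  h(h(h(c, c), h(c, b)), h(b, a) · h(b, b) · h(d, c))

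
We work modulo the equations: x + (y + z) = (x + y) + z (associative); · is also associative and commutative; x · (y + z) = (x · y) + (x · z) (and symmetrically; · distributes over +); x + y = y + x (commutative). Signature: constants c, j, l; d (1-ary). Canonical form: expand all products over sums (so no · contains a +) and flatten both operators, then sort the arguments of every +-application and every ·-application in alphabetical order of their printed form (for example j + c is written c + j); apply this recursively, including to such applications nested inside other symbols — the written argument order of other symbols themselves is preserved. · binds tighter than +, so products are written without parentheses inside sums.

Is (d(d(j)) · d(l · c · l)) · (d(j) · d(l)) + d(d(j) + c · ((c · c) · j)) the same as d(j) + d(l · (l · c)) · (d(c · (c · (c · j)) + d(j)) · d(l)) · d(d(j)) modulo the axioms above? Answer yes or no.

Left:  (d(d(j)) · d(l · c · l)) · (d(j) · d(l)) + d(d(j) + c · ((c · c) · j))
  Un-nest:  d(c · l · l) · d(d(j)) · d(j) · d(l) + d(c · c · c · j + d(j))
  Sort:  d(c · c · c · j + d(j)) + d(c · l · l) · d(d(j)) · d(j) · d(l)
Right:  d(j) + d(l · (l · c)) · (d(c · (c · (c · j)) + d(j)) · d(l)) · d(d(j))
  Merge nested applications:  d(j) + d(c · c · c · j + d(j)) · d(c · l · l) · d(d(j)) · d(l)
  Sort arguments:  d(c · c · c · j + d(j)) · d(c · l · l) · d(d(j)) · d(l) + d(j)

Answer: no — d(c · c · c · j + d(j)) + d(c · l · l) · d(d(j)) · d(j) · d(l) vs d(c · c · c · j + d(j)) · d(c · l · l) · d(d(j)) · d(l) + d(j)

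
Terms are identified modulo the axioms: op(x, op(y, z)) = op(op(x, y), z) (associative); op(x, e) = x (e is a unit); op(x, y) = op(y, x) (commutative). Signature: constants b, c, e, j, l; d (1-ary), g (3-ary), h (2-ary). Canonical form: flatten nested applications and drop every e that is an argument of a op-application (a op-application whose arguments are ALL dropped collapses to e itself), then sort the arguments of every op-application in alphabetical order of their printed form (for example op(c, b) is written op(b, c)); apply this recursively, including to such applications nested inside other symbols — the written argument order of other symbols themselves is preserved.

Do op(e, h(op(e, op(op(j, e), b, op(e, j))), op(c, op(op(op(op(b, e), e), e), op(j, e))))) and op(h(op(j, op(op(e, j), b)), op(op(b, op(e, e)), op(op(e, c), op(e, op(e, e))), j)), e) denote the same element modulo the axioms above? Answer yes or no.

Answer: yes — both canonical forms are h(op(b, j, j), op(b, c, j))

Derivation:
Left:  op(e, h(op(e, op(op(j, e), b, op(e, j))), op(c, op(op(op(op(b, e), e), e), op(j, e)))))
  Inside:  h(op(e, op(op(j, e), b, op(e, j))), op(c, op(op(op(op(b, e), e), e), op(j, e))))  →  h(op(b, j, j), op(b, c, j))
  Unit:  drop e
  Sort:  h(op(b, j, j), op(b, c, j))
Right:  op(h(op(j, op(op(e, j), b)), op(op(b, op(e, e)), op(op(e, c), op(e, op(e, e))), j)), e)
  Inside:  h(op(j, op(op(e, j), b)), op(op(b, op(e, e)), op(op(e, c), op(e, op(e, e))), j))  →  h(op(b, j, j), op(b, c, j))
  Units out:  drop e
  Order the arguments:  h(op(b, j, j), op(b, c, j))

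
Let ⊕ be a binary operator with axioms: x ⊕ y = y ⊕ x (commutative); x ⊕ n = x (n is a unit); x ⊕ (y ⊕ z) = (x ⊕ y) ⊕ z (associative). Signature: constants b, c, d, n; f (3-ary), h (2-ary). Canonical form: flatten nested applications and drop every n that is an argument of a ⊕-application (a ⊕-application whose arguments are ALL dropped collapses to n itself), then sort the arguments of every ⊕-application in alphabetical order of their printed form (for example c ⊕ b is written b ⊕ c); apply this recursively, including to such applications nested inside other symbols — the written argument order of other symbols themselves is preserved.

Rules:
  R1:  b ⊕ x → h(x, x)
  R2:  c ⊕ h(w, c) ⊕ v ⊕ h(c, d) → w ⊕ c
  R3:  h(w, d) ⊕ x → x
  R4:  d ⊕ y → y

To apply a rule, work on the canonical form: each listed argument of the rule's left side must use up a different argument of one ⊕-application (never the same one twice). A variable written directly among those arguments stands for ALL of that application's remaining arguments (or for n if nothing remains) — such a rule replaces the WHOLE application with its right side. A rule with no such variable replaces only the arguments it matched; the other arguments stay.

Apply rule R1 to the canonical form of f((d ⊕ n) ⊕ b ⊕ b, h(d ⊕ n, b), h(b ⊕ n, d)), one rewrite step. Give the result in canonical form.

Answer: f(h(b ⊕ d, b ⊕ d), h(d, b), h(b, d))

Derivation:
Canonical form:  f(b ⊕ b ⊕ d, h(d, b), h(b, d))
Apply R1:  consuming b;  x := b ⊕ d
The variable takes the whole remainder — replace the entire application.
Giving:  f(h(b ⊕ d, b ⊕ d), h(d, b), h(b, d))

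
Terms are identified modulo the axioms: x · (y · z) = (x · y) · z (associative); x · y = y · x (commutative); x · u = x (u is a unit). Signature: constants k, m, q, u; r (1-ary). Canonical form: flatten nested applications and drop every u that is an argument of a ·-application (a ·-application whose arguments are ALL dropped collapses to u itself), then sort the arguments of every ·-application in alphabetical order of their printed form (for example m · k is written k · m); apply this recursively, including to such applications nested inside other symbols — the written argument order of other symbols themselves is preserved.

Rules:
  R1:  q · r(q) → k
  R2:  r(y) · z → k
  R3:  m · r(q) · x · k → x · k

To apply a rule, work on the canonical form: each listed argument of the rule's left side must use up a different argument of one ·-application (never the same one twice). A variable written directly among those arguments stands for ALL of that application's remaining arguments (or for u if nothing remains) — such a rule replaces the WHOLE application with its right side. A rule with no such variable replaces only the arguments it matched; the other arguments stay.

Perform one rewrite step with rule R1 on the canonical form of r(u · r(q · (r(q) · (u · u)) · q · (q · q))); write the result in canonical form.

Answer: r(r(k · q · q · q))

Derivation:
Canonical form:  r(r(q · q · q · q · r(q)))
Apply R1:  consuming q, r(q)
New term:  r(r(k · q · q · q))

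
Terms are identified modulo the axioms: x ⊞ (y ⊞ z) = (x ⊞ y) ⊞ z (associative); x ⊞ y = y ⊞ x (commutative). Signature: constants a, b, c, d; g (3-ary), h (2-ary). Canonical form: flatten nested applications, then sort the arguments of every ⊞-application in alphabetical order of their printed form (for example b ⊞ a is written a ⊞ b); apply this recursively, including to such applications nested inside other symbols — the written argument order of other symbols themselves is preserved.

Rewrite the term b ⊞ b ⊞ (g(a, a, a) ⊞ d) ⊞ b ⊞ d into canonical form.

Flatten:  b ⊞ b ⊞ g(a, a, a) ⊞ d ⊞ b ⊞ d
Sort arguments:  b ⊞ b ⊞ b ⊞ d ⊞ d ⊞ g(a, a, a)

Answer: b ⊞ b ⊞ b ⊞ d ⊞ d ⊞ g(a, a, a)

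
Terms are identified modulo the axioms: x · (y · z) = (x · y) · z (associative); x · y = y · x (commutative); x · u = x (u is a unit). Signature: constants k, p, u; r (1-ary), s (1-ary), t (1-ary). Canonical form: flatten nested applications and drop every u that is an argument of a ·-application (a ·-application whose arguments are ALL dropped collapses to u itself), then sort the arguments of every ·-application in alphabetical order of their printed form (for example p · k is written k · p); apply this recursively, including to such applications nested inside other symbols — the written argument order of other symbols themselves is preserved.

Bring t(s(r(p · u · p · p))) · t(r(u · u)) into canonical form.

Answer: t(r(u)) · t(s(r(p · p · p)))

Derivation:
Canonicalize subterm:  t(s(r(p · u · p · p)))  →  t(s(r(p · p · p)))
Simplify inside:  t(r(u · u))  →  t(r(u))
Sort:  t(r(u)) · t(s(r(p · p · p)))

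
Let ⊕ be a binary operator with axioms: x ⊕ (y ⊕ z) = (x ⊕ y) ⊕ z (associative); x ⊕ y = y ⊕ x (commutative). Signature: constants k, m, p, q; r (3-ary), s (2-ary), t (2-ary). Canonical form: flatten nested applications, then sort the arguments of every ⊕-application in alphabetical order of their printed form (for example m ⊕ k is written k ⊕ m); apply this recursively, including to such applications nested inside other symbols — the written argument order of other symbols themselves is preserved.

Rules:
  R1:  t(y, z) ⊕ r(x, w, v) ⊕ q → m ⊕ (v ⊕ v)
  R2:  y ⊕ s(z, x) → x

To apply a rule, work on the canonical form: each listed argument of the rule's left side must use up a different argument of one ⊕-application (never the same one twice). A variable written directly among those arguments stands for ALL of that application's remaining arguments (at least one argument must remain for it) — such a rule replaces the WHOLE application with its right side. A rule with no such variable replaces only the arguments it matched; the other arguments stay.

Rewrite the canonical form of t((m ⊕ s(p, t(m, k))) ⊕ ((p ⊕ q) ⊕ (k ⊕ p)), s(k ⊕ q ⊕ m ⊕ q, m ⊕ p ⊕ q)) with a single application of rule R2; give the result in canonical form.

Canonical form:  t(k ⊕ m ⊕ p ⊕ p ⊕ q ⊕ s(p, t(m, k)), s(k ⊕ m ⊕ q ⊕ q, m ⊕ p ⊕ q))
Match R2:  consume s(p, t(m, k));  x := t(m, k), y := k ⊕ m ⊕ p ⊕ p ⊕ q, z := p
The extension variable absorbs all remaining arguments, so the whole application is rewritten.
New term:  t(t(m, k), s(k ⊕ m ⊕ q ⊕ q, m ⊕ p ⊕ q))

Answer: t(t(m, k), s(k ⊕ m ⊕ q ⊕ q, m ⊕ p ⊕ q))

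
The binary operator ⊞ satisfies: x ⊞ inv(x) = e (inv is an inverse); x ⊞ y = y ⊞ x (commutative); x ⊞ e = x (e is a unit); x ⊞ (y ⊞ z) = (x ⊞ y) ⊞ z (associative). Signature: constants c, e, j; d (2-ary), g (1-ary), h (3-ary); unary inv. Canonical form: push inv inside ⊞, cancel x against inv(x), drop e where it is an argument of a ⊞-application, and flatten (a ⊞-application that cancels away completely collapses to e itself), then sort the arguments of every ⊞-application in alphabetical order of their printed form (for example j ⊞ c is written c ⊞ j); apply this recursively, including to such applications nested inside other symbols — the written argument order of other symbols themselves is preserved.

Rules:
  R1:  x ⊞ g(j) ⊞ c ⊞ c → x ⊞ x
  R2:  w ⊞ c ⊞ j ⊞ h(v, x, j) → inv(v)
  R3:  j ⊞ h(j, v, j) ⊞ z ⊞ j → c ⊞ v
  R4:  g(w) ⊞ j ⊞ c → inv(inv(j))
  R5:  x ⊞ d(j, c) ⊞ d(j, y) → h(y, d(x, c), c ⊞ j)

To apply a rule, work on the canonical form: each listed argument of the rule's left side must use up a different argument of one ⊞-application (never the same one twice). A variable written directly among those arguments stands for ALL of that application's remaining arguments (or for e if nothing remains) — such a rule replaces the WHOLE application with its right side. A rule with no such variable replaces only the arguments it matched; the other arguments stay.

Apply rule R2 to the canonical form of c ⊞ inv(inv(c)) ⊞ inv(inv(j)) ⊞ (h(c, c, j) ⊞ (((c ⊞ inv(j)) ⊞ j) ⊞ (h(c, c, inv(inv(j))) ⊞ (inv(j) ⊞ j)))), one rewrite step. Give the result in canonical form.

Answer: inv(c)

Derivation:
Canonical form:  c ⊞ c ⊞ c ⊞ h(c, c, j) ⊞ h(c, c, j) ⊞ j
Match R2:  consume c, h(c, c, j), j;  v := c, w := c ⊞ c ⊞ h(c, c, j), x := c
Every leftover argument binds to the variable; the entire application is replaced.
Giving:  inv(c)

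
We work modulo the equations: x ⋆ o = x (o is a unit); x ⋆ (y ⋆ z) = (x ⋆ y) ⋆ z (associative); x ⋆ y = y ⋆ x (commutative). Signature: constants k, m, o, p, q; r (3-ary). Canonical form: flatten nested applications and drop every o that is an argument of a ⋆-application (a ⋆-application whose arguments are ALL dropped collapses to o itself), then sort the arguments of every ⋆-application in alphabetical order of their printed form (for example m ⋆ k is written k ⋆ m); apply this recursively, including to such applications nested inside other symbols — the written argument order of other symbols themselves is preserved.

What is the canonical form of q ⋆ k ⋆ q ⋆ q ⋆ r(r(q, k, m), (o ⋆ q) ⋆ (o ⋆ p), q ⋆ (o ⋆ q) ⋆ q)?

Inside:  r(r(q, k, m), (o ⋆ q) ⋆ (o ⋆ p), q ⋆ (o ⋆ q) ⋆ q)  →  r(r(q, k, m), p ⋆ q, q ⋆ q ⋆ q)
Sort arguments:  k ⋆ q ⋆ q ⋆ q ⋆ r(r(q, k, m), p ⋆ q, q ⋆ q ⋆ q)

Answer: k ⋆ q ⋆ q ⋆ q ⋆ r(r(q, k, m), p ⋆ q, q ⋆ q ⋆ q)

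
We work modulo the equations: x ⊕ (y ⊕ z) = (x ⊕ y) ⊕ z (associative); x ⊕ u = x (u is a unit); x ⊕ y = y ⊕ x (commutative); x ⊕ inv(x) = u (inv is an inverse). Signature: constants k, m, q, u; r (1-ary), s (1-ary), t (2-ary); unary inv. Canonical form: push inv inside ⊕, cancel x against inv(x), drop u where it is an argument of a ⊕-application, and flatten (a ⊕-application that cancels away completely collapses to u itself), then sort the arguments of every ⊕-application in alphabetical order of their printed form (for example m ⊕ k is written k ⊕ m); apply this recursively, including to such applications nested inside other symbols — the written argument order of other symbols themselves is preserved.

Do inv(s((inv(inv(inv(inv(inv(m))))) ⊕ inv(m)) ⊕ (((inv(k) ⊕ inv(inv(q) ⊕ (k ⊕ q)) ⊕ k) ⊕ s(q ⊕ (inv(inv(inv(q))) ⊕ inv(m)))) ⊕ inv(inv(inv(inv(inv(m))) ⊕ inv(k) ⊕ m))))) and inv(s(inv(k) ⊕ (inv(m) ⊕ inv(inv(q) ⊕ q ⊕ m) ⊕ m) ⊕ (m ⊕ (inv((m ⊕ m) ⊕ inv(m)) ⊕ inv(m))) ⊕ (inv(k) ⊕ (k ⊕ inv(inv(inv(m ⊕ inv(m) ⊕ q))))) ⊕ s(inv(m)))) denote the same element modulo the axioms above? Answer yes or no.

Answer: no — inv(s(inv(k) ⊕ inv(k) ⊕ inv(m) ⊕ inv(m) ⊕ s(inv(m)))) vs inv(s(inv(k) ⊕ inv(m) ⊕ inv(m) ⊕ inv(q) ⊕ s(inv(m))))

Derivation:
Left:  inv(s((inv(inv(inv(inv(inv(m))))) ⊕ inv(m)) ⊕ (((inv(k) ⊕ inv(inv(q) ⊕ (k ⊕ q)) ⊕ k) ⊕ s(q ⊕ (inv(inv(inv(q))) ⊕ inv(m)))) ⊕ inv(inv(inv(inv(inv(m))) ⊕ inv(k) ⊕ m)))))
  Push inv inside:  distribute inv over ⊕ and collapse double inv
  Collect terms:  inv(s(inv(k) ⊕ inv(k) ⊕ inv(m) ⊕ inv(m) ⊕ s(inv(m))))
Right:  inv(s(inv(k) ⊕ (inv(m) ⊕ inv(inv(q) ⊕ q ⊕ m) ⊕ m) ⊕ (m ⊕ (inv((m ⊕ m) ⊕ inv(m)) ⊕ inv(m))) ⊕ (inv(k) ⊕ (k ⊕ inv(inv(inv(m ⊕ inv(m) ⊕ q))))) ⊕ s(inv(m))))
  Push inv inside:  distribute inv over ⊕ and collapse double inv
  Collect:  inv(s(inv(k) ⊕ inv(m) ⊕ inv(m) ⊕ inv(q) ⊕ s(inv(m))))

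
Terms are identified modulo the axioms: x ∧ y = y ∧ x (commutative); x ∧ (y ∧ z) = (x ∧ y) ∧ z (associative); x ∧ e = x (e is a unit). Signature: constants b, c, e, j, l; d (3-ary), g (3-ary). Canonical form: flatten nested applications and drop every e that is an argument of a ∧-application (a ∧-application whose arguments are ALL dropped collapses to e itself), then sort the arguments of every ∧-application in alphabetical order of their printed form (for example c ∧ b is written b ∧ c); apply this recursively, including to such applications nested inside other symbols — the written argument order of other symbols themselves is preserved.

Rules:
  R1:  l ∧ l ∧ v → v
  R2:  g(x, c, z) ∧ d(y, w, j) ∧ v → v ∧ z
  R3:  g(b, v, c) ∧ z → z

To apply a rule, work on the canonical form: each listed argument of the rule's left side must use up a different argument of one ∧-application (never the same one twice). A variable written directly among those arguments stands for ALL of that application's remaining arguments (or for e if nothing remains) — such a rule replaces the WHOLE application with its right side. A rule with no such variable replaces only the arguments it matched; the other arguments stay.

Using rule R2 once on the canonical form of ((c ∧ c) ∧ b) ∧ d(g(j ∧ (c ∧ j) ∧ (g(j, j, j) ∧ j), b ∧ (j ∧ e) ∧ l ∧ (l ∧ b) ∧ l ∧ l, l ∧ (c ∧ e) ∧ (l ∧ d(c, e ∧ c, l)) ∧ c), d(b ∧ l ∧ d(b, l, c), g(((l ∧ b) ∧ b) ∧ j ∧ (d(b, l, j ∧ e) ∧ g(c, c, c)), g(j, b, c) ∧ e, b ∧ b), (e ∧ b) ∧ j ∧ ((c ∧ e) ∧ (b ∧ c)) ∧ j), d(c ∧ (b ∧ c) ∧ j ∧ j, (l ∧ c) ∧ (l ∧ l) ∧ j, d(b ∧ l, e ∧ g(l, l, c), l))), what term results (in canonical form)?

Answer: b ∧ c ∧ c ∧ d(g(c ∧ g(j, j, j) ∧ j ∧ j ∧ j, b ∧ b ∧ j ∧ l ∧ l ∧ l ∧ l, c ∧ c ∧ d(c, c, l) ∧ l ∧ l), d(b ∧ d(b, l, c) ∧ l, g(b ∧ b ∧ c ∧ j ∧ l, g(j, b, c), b ∧ b), b ∧ b ∧ c ∧ c ∧ j ∧ j), d(b ∧ c ∧ c ∧ j ∧ j, c ∧ j ∧ l ∧ l ∧ l, d(b ∧ l, g(l, l, c), l)))

Derivation:
Canonical form:  b ∧ c ∧ c ∧ d(g(c ∧ g(j, j, j) ∧ j ∧ j ∧ j, b ∧ b ∧ j ∧ l ∧ l ∧ l ∧ l, c ∧ c ∧ d(c, c, l) ∧ l ∧ l), d(b ∧ d(b, l, c) ∧ l, g(b ∧ b ∧ d(b, l, j) ∧ g(c, c, c) ∧ j ∧ l, g(j, b, c), b ∧ b), b ∧ b ∧ c ∧ c ∧ j ∧ j), d(b ∧ c ∧ c ∧ j ∧ j, c ∧ j ∧ l ∧ l ∧ l, d(b ∧ l, g(l, l, c), l)))
Match R2:  consume d(b, l, j), g(c, c, c);  v := b ∧ b ∧ j ∧ l, w := l, x := c, y := b, z := c
The extension variable absorbs all remaining arguments, so the whole application is rewritten.
Result:  b ∧ c ∧ c ∧ d(g(c ∧ g(j, j, j) ∧ j ∧ j ∧ j, b ∧ b ∧ j ∧ l ∧ l ∧ l ∧ l, c ∧ c ∧ d(c, c, l) ∧ l ∧ l), d(b ∧ d(b, l, c) ∧ l, g(b ∧ b ∧ c ∧ j ∧ l, g(j, b, c), b ∧ b), b ∧ b ∧ c ∧ c ∧ j ∧ j), d(b ∧ c ∧ c ∧ j ∧ j, c ∧ j ∧ l ∧ l ∧ l, d(b ∧ l, g(l, l, c), l)))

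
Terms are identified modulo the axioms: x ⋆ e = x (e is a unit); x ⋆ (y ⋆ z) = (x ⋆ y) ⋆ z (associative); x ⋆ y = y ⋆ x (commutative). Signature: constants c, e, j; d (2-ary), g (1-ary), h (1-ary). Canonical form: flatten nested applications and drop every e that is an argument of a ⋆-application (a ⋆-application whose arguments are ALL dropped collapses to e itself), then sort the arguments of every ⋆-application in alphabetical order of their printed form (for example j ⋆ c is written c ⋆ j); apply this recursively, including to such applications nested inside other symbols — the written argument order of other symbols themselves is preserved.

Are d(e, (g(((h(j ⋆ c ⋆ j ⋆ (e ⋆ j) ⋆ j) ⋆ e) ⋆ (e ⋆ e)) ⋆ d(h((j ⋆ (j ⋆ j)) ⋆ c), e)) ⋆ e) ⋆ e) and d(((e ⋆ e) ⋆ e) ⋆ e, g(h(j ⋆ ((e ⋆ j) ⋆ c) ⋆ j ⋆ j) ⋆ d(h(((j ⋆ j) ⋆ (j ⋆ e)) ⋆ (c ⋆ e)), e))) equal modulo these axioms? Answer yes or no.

Left:  d(e, (g(((h(j ⋆ c ⋆ j ⋆ (e ⋆ j) ⋆ j) ⋆ e) ⋆ (e ⋆ e)) ⋆ d(h((j ⋆ (j ⋆ j)) ⋆ c), e)) ⋆ e) ⋆ e)
  Focus inside:  (g(((h(j ⋆ c ⋆ j ⋆ (e ⋆ j) ⋆ j) ⋆ e) ⋆ (e ⋆ e)) ⋆ d(h((j ⋆ (j ⋆ j)) ⋆ c), e)) ⋆ e) ⋆ e
  Flatten:  g(((h(j ⋆ c ⋆ j ⋆ (e ⋆ j) ⋆ j) ⋆ e) ⋆ (e ⋆ e)) ⋆ d(h((j ⋆ (j ⋆ j)) ⋆ c), e)) ⋆ e ⋆ e
  Simplify inside:  g(((h(j ⋆ c ⋆ j ⋆ (e ⋆ j) ⋆ j) ⋆ e) ⋆ (e ⋆ e)) ⋆ d(h((j ⋆ (j ⋆ j)) ⋆ c), e))  →  g(d(h(c ⋆ j ⋆ j ⋆ j), e) ⋆ h(c ⋆ j ⋆ j ⋆ j ⋆ j))
  Unit:  drop e (×2)
  Sort:  g(d(h(c ⋆ j ⋆ j ⋆ j), e) ⋆ h(c ⋆ j ⋆ j ⋆ j ⋆ j))
  Reassemble:  d(e, g(d(h(c ⋆ j ⋆ j ⋆ j), e) ⋆ h(c ⋆ j ⋆ j ⋆ j ⋆ j)))
Right:  d(((e ⋆ e) ⋆ e) ⋆ e, g(h(j ⋆ ((e ⋆ j) ⋆ c) ⋆ j ⋆ j) ⋆ d(h(((j ⋆ j) ⋆ (j ⋆ e)) ⋆ (c ⋆ e)), e)))
  Focus inside:  h(j ⋆ ((e ⋆ j) ⋆ c) ⋆ j ⋆ j) ⋆ d(h(((j ⋆ j) ⋆ (j ⋆ e)) ⋆ (c ⋆ e)), e)
  Canonicalize subterm:  h(j ⋆ ((e ⋆ j) ⋆ c) ⋆ j ⋆ j)  →  h(c ⋆ j ⋆ j ⋆ j ⋆ j)
  Canonicalize subterm:  d(h(((j ⋆ j) ⋆ (j ⋆ e)) ⋆ (c ⋆ e)), e)  →  d(h(c ⋆ j ⋆ j ⋆ j), e)
  Sort arguments:  d(h(c ⋆ j ⋆ j ⋆ j), e) ⋆ h(c ⋆ j ⋆ j ⋆ j ⋆ j)
  Rebuild:  d(e, g(d(h(c ⋆ j ⋆ j ⋆ j), e) ⋆ h(c ⋆ j ⋆ j ⋆ j ⋆ j)))

Answer: yes — both canonical forms are d(e, g(d(h(c ⋆ j ⋆ j ⋆ j), e) ⋆ h(c ⋆ j ⋆ j ⋆ j ⋆ j)))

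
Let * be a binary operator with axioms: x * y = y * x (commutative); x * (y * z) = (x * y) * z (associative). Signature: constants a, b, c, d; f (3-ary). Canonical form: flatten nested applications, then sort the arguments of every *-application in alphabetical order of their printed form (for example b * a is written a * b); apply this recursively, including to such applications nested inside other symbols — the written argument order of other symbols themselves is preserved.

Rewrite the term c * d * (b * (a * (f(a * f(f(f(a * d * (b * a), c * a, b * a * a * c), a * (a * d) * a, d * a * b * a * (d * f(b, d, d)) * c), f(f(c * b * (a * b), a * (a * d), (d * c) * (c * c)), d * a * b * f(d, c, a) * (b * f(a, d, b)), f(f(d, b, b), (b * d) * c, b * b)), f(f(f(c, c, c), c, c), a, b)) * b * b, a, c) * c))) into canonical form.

Flatten:  c * d * b * a * f(a * f(f(f(a * d * (b * a), c * a, b * a * a * c), a * (a * d) * a, d * a * b * a * (d * f(b, d, d)) * c), f(f(c * b * (a * b), a * (a * d), (d * c) * (c * c)), d * a * b * f(d, c, a) * (b * f(a, d, b)), f(f(d, b, b), (b * d) * c, b * b)), f(f(f(c, c, c), c, c), a, b)) * b * b, a, c) * c
Canonicalize subterm:  f(a * f(f(f(a * d * (b * a), c * a, b * a * a * c), a * (a * d) * a, d * a * b * a * (d * f(b, d, d)) * c), f(f(c * b * (a * b), a * (a * d), (d * c) * (c * c)), d * a * b * f(d, c, a) * (b * f(a, d, b)), f(f(d, b, b), (b * d) * c, b * b)), f(f(f(c, c, c), c, c), a, b)) * b * b, a, c)  →  f(a * b * b * f(f(f(a * a * b * d, a * c, a * a * b * c), a * a * a * d, a * a * b * c * d * d * f(b, d, d)), f(f(a * b * b * c, a * a * d, c * c * c * d), a * b * b * d * f(a, d, b) * f(d, c, a), f(f(d, b, b), b * c * d, b * b)), f(f(f(c, c, c), c, c), a, b)), a, c)
Sort arguments:  a * b * c * c * d * f(a * b * b * f(f(f(a * a * b * d, a * c, a * a * b * c), a * a * a * d, a * a * b * c * d * d * f(b, d, d)), f(f(a * b * b * c, a * a * d, c * c * c * d), a * b * b * d * f(a, d, b) * f(d, c, a), f(f(d, b, b), b * c * d, b * b)), f(f(f(c, c, c), c, c), a, b)), a, c)

Answer: a * b * c * c * d * f(a * b * b * f(f(f(a * a * b * d, a * c, a * a * b * c), a * a * a * d, a * a * b * c * d * d * f(b, d, d)), f(f(a * b * b * c, a * a * d, c * c * c * d), a * b * b * d * f(a, d, b) * f(d, c, a), f(f(d, b, b), b * c * d, b * b)), f(f(f(c, c, c), c, c), a, b)), a, c)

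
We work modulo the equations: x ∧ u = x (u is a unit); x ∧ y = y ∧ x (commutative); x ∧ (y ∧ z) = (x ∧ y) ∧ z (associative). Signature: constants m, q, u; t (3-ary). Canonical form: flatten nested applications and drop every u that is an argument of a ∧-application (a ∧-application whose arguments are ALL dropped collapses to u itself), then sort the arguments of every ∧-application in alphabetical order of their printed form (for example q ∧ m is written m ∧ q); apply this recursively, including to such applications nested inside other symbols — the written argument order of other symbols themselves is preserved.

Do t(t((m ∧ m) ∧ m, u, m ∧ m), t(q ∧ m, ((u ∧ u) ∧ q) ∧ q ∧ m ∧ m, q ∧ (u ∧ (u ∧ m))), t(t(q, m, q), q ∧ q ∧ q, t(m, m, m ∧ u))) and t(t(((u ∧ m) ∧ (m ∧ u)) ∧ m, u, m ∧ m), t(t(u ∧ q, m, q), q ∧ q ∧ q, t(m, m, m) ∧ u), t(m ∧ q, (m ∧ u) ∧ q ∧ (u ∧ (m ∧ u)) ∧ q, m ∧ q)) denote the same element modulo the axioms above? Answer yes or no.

Left:  t(t((m ∧ m) ∧ m, u, m ∧ m), t(q ∧ m, ((u ∧ u) ∧ q) ∧ q ∧ m ∧ m, q ∧ (u ∧ (u ∧ m))), t(t(q, m, q), q ∧ q ∧ q, t(m, m, m ∧ u)))
  Work inside:  ((u ∧ u) ∧ q) ∧ q ∧ m ∧ m
  Merge nested applications:  u ∧ u ∧ q ∧ q ∧ m ∧ m
  Unit:  drop u (×2)
  Sort arguments:  m ∧ m ∧ q ∧ q
  Put back:  t(t(m ∧ m ∧ m, u, m ∧ m), t(m ∧ q, m ∧ m ∧ q ∧ q, m ∧ q), t(t(q, m, q), q ∧ q ∧ q, t(m, m, m)))
Right:  t(t(((u ∧ m) ∧ (m ∧ u)) ∧ m, u, m ∧ m), t(t(u ∧ q, m, q), q ∧ q ∧ q, t(m, m, m) ∧ u), t(m ∧ q, (m ∧ u) ∧ q ∧ (u ∧ (m ∧ u)) ∧ q, m ∧ q))
  Focus inside:  (m ∧ u) ∧ q ∧ (u ∧ (m ∧ u)) ∧ q
  Merge nested applications:  m ∧ u ∧ q ∧ u ∧ m ∧ u ∧ q
  Drop the unit:  drop u (×3)
  Sort:  m ∧ m ∧ q ∧ q
  Reassemble:  t(t(m ∧ m ∧ m, u, m ∧ m), t(t(q, m, q), q ∧ q ∧ q, t(m, m, m)), t(m ∧ q, m ∧ m ∧ q ∧ q, m ∧ q))

Answer: no — t(t(m ∧ m ∧ m, u, m ∧ m), t(m ∧ q, m ∧ m ∧ q ∧ q, m ∧ q), t(t(q, m, q), q ∧ q ∧ q, t(m, m, m))) vs t(t(m ∧ m ∧ m, u, m ∧ m), t(t(q, m, q), q ∧ q ∧ q, t(m, m, m)), t(m ∧ q, m ∧ m ∧ q ∧ q, m ∧ q))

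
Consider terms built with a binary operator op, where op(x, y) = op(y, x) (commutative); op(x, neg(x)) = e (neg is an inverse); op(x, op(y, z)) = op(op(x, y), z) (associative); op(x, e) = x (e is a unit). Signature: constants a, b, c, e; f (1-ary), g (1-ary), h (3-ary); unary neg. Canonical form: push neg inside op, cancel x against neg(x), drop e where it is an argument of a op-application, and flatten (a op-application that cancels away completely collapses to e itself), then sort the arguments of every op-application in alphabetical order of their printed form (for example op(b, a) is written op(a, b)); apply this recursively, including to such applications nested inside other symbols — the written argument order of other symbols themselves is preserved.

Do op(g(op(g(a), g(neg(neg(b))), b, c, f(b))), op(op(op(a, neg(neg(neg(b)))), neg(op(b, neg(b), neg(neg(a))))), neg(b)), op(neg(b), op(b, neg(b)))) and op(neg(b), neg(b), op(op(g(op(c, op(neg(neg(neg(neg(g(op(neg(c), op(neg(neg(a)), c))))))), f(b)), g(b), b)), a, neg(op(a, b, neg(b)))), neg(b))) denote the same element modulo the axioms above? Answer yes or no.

Answer: yes — both canonical forms are op(g(op(b, c, f(b), g(a), g(b))), neg(b), neg(b), neg(b))

Derivation:
Left:  op(g(op(g(a), g(neg(neg(b))), b, c, f(b))), op(op(op(a, neg(neg(neg(b)))), neg(op(b, neg(b), neg(neg(a))))), neg(b)), op(neg(b), op(b, neg(b))))
  Push neg inside:  distribute neg over op and collapse double neg
  Inverses cancel:  a cancels
  Collect:  op(g(op(b, c, f(b), g(a), g(b))), neg(b), neg(b), neg(b))
Right:  op(neg(b), neg(b), op(op(g(op(c, op(neg(neg(neg(neg(g(op(neg(c), op(neg(neg(a)), c))))))), f(b)), g(b), b)), a, neg(op(a, b, neg(b)))), neg(b)))
  Push neg inside:  distribute neg over op and collapse double neg
  Inverses cancel:  a cancels
  Collect:  op(neg(b), neg(b), neg(b), g(op(b, c, f(b), g(a), g(b))))
  Sort:  op(g(op(b, c, f(b), g(a), g(b))), neg(b), neg(b), neg(b))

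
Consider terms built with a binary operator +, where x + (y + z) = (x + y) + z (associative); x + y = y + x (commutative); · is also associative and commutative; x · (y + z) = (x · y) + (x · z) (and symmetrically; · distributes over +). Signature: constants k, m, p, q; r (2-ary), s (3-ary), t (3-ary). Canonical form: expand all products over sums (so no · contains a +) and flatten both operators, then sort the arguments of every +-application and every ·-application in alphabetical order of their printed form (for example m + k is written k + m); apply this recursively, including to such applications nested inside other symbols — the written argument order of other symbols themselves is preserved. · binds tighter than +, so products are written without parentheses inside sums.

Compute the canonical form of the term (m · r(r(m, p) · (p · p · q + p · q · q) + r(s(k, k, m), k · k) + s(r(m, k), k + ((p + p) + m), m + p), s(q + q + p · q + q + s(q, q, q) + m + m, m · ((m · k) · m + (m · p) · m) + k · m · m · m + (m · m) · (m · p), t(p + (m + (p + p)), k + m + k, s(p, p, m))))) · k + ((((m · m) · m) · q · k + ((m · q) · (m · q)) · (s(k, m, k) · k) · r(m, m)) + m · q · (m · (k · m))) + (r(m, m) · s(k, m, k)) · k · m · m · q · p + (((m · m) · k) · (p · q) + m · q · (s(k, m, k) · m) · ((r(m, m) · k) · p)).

Expand:  k · m · r(p · p · q · r(m, p) + p · q · q · r(m, p) + r(s(k, k, m), k · k) + s(r(m, k), k + m + p + p, m + p), s(m + m + p · q + q + q + q + s(q, q, q), k · m · m · m + k · m · m · m + m · m · m · p + m · m · m · p, t(m + p + p + p, k + k + m, s(p, p, m)))) + k · m · m · m · q + k · m · m · q · q · r(m, m) · s(k, m, k) + k · m · m · m · q + k · m · m · p · q · r(m, m) · s(k, m, k) + k · m · m · p · q + k · m · m · p · q · r(m, m) · s(k, m, k)
Order the arguments:  k · m · m · m · q + k · m · m · m · q + k · m · m · p · q + k · m · m · p · q · r(m, m) · s(k, m, k) + k · m · m · p · q · r(m, m) · s(k, m, k) + k · m · m · q · q · r(m, m) · s(k, m, k) + k · m · r(p · p · q · r(m, p) + p · q · q · r(m, p) + r(s(k, k, m), k · k) + s(r(m, k), k + m + p + p, m + p), s(m + m + p · q + q + q + q + s(q, q, q), k · m · m · m + k · m · m · m + m · m · m · p + m · m · m · p, t(m + p + p + p, k + k + m, s(p, p, m))))

Answer: k · m · m · m · q + k · m · m · m · q + k · m · m · p · q + k · m · m · p · q · r(m, m) · s(k, m, k) + k · m · m · p · q · r(m, m) · s(k, m, k) + k · m · m · q · q · r(m, m) · s(k, m, k) + k · m · r(p · p · q · r(m, p) + p · q · q · r(m, p) + r(s(k, k, m), k · k) + s(r(m, k), k + m + p + p, m + p), s(m + m + p · q + q + q + q + s(q, q, q), k · m · m · m + k · m · m · m + m · m · m · p + m · m · m · p, t(m + p + p + p, k + k + m, s(p, p, m))))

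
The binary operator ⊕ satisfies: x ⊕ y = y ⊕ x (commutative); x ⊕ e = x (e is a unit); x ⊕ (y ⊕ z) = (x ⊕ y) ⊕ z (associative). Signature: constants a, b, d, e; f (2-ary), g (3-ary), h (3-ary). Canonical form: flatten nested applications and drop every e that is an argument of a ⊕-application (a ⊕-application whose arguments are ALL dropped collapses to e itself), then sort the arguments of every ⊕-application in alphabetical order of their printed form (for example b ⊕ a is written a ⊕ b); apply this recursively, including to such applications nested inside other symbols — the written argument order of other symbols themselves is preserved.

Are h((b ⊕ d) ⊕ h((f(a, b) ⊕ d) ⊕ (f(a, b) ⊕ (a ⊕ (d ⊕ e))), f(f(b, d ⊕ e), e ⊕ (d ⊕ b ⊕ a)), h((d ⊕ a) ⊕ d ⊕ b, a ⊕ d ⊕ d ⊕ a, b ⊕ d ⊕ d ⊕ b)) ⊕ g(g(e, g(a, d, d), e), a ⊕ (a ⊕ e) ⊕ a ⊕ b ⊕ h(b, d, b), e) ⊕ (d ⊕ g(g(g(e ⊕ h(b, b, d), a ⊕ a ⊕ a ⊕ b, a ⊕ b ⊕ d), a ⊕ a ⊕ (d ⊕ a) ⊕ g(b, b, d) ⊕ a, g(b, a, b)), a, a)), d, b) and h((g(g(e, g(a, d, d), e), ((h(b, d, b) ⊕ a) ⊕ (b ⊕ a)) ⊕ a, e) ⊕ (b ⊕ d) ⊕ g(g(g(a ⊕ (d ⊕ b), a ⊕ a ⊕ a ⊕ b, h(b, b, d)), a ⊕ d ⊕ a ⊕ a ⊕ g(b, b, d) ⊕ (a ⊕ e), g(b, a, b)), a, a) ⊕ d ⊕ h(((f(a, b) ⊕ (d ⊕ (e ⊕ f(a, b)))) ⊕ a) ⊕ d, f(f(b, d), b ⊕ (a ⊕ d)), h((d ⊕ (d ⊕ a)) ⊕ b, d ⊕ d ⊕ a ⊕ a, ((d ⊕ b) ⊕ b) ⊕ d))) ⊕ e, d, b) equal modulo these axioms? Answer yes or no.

Answer: no — h(b ⊕ d ⊕ d ⊕ g(g(e, g(a, d, d), e), a ⊕ a ⊕ a ⊕ b ⊕ h(b, d, b), e) ⊕ g(g(g(h(b, b, d), a ⊕ a ⊕ a ⊕ b, a ⊕ b ⊕ d), a ⊕ a ⊕ a ⊕ a ⊕ d ⊕ g(b, b, d), g(b, a, b)), a, a) ⊕ h(a ⊕ d ⊕ d ⊕ f(a, b) ⊕ f(a, b), f(f(b, d), a ⊕ b ⊕ d), h(a ⊕ b ⊕ d ⊕ d, a ⊕ a ⊕ d ⊕ d, b ⊕ b ⊕ d ⊕ d)), d, b) vs h(b ⊕ d ⊕ d ⊕ g(g(e, g(a, d, d), e), a ⊕ a ⊕ a ⊕ b ⊕ h(b, d, b), e) ⊕ g(g(g(a ⊕ b ⊕ d, a ⊕ a ⊕ a ⊕ b, h(b, b, d)), a ⊕ a ⊕ a ⊕ a ⊕ d ⊕ g(b, b, d), g(b, a, b)), a, a) ⊕ h(a ⊕ d ⊕ d ⊕ f(a, b) ⊕ f(a, b), f(f(b, d), a ⊕ b ⊕ d), h(a ⊕ b ⊕ d ⊕ d, a ⊕ a ⊕ d ⊕ d, b ⊕ b ⊕ d ⊕ d)), d, b)

Derivation:
Left:  h((b ⊕ d) ⊕ h((f(a, b) ⊕ d) ⊕ (f(a, b) ⊕ (a ⊕ (d ⊕ e))), f(f(b, d ⊕ e), e ⊕ (d ⊕ b ⊕ a)), h((d ⊕ a) ⊕ d ⊕ b, a ⊕ d ⊕ d ⊕ a, b ⊕ d ⊕ d ⊕ b)) ⊕ g(g(e, g(a, d, d), e), a ⊕ (a ⊕ e) ⊕ a ⊕ b ⊕ h(b, d, b), e) ⊕ (d ⊕ g(g(g(e ⊕ h(b, b, d), a ⊕ a ⊕ a ⊕ b, a ⊕ b ⊕ d), a ⊕ a ⊕ (d ⊕ a) ⊕ g(b, b, d) ⊕ a, g(b, a, b)), a, a)), d, b)
  Descend into:  (b ⊕ d) ⊕ h((f(a, b) ⊕ d) ⊕ (f(a, b) ⊕ (a ⊕ (d ⊕ e))), f(f(b, d ⊕ e), e ⊕ (d ⊕ b ⊕ a)), h((d ⊕ a) ⊕ d ⊕ b, a ⊕ d ⊕ d ⊕ a, b ⊕ d ⊕ d ⊕ b)) ⊕ g(g(e, g(a, d, d), e), a ⊕ (a ⊕ e) ⊕ a ⊕ b ⊕ h(b, d, b), e) ⊕ (d ⊕ g(g(g(e ⊕ h(b, b, d), a ⊕ a ⊕ a ⊕ b, a ⊕ b ⊕ d), a ⊕ a ⊕ (d ⊕ a) ⊕ g(b, b, d) ⊕ a, g(b, a, b)), a, a))
  Merge nested applications:  b ⊕ d ⊕ h((f(a, b) ⊕ d) ⊕ (f(a, b) ⊕ (a ⊕ (d ⊕ e))), f(f(b, d ⊕ e), e ⊕ (d ⊕ b ⊕ a)), h((d ⊕ a) ⊕ d ⊕ b, a ⊕ d ⊕ d ⊕ a, b ⊕ d ⊕ d ⊕ b)) ⊕ g(g(e, g(a, d, d), e), a ⊕ (a ⊕ e) ⊕ a ⊕ b ⊕ h(b, d, b), e) ⊕ d ⊕ g(g(g(e ⊕ h(b, b, d), a ⊕ a ⊕ a ⊕ b, a ⊕ b ⊕ d), a ⊕ a ⊕ (d ⊕ a) ⊕ g(b, b, d) ⊕ a, g(b, a, b)), a, a)
  Canonicalize subterm:  h((f(a, b) ⊕ d) ⊕ (f(a, b) ⊕ (a ⊕ (d ⊕ e))), f(f(b, d ⊕ e), e ⊕ (d ⊕ b ⊕ a)), h((d ⊕ a) ⊕ d ⊕ b, a ⊕ d ⊕ d ⊕ a, b ⊕ d ⊕ d ⊕ b))  →  h(a ⊕ d ⊕ d ⊕ f(a, b) ⊕ f(a, b), f(f(b, d), a ⊕ b ⊕ d), h(a ⊕ b ⊕ d ⊕ d, a ⊕ a ⊕ d ⊕ d, b ⊕ b ⊕ d ⊕ d))
  Inside:  g(g(e, g(a, d, d), e), a ⊕ (a ⊕ e) ⊕ a ⊕ b ⊕ h(b, d, b), e)  →  g(g(e, g(a, d, d), e), a ⊕ a ⊕ a ⊕ b ⊕ h(b, d, b), e)
  Inside:  g(g(g(e ⊕ h(b, b, d), a ⊕ a ⊕ a ⊕ b, a ⊕ b ⊕ d), a ⊕ a ⊕ (d ⊕ a) ⊕ g(b, b, d) ⊕ a, g(b, a, b)), a, a)  →  g(g(g(h(b, b, d), a ⊕ a ⊕ a ⊕ b, a ⊕ b ⊕ d), a ⊕ a ⊕ a ⊕ a ⊕ d ⊕ g(b, b, d), g(b, a, b)), a, a)
  Sort arguments:  b ⊕ d ⊕ d ⊕ g(g(e, g(a, d, d), e), a ⊕ a ⊕ a ⊕ b ⊕ h(b, d, b), e) ⊕ g(g(g(h(b, b, d), a ⊕ a ⊕ a ⊕ b, a ⊕ b ⊕ d), a ⊕ a ⊕ a ⊕ a ⊕ d ⊕ g(b, b, d), g(b, a, b)), a, a) ⊕ h(a ⊕ d ⊕ d ⊕ f(a, b) ⊕ f(a, b), f(f(b, d), a ⊕ b ⊕ d), h(a ⊕ b ⊕ d ⊕ d, a ⊕ a ⊕ d ⊕ d, b ⊕ b ⊕ d ⊕ d))
  Rebuild:  h(b ⊕ d ⊕ d ⊕ g(g(e, g(a, d, d), e), a ⊕ a ⊕ a ⊕ b ⊕ h(b, d, b), e) ⊕ g(g(g(h(b, b, d), a ⊕ a ⊕ a ⊕ b, a ⊕ b ⊕ d), a ⊕ a ⊕ a ⊕ a ⊕ d ⊕ g(b, b, d), g(b, a, b)), a, a) ⊕ h(a ⊕ d ⊕ d ⊕ f(a, b) ⊕ f(a, b), f(f(b, d), a ⊕ b ⊕ d), h(a ⊕ b ⊕ d ⊕ d, a ⊕ a ⊕ d ⊕ d, b ⊕ b ⊕ d ⊕ d)), d, b)
Right:  h((g(g(e, g(a, d, d), e), ((h(b, d, b) ⊕ a) ⊕ (b ⊕ a)) ⊕ a, e) ⊕ (b ⊕ d) ⊕ g(g(g(a ⊕ (d ⊕ b), a ⊕ a ⊕ a ⊕ b, h(b, b, d)), a ⊕ d ⊕ a ⊕ a ⊕ g(b, b, d) ⊕ (a ⊕ e), g(b, a, b)), a, a) ⊕ d ⊕ h(((f(a, b) ⊕ (d ⊕ (e ⊕ f(a, b)))) ⊕ a) ⊕ d, f(f(b, d), b ⊕ (a ⊕ d)), h((d ⊕ (d ⊕ a)) ⊕ b, d ⊕ d ⊕ a ⊕ a, ((d ⊕ b) ⊕ b) ⊕ d))) ⊕ e, d, b)
  Focus inside:  (g(g(e, g(a, d, d), e), ((h(b, d, b) ⊕ a) ⊕ (b ⊕ a)) ⊕ a, e) ⊕ (b ⊕ d) ⊕ g(g(g(a ⊕ (d ⊕ b), a ⊕ a ⊕ a ⊕ b, h(b, b, d)), a ⊕ d ⊕ a ⊕ a ⊕ g(b, b, d) ⊕ (a ⊕ e), g(b, a, b)), a, a) ⊕ d ⊕ h(((f(a, b) ⊕ (d ⊕ (e ⊕ f(a, b)))) ⊕ a) ⊕ d, f(f(b, d), b ⊕ (a ⊕ d)), h((d ⊕ (d ⊕ a)) ⊕ b, d ⊕ d ⊕ a ⊕ a, ((d ⊕ b) ⊕ b) ⊕ d))) ⊕ e
  Un-nest:  g(g(e, g(a, d, d), e), ((h(b, d, b) ⊕ a) ⊕ (b ⊕ a)) ⊕ a, e) ⊕ b ⊕ d ⊕ g(g(g(a ⊕ (d ⊕ b), a ⊕ a ⊕ a ⊕ b, h(b, b, d)), a ⊕ d ⊕ a ⊕ a ⊕ g(b, b, d) ⊕ (a ⊕ e), g(b, a, b)), a, a) ⊕ d ⊕ h(((f(a, b) ⊕ (d ⊕ (e ⊕ f(a, b)))) ⊕ a) ⊕ d, f(f(b, d), b ⊕ (a ⊕ d)), h((d ⊕ (d ⊕ a)) ⊕ b, d ⊕ d ⊕ a ⊕ a, ((d ⊕ b) ⊕ b) ⊕ d)) ⊕ e
  Inside:  g(g(e, g(a, d, d), e), ((h(b, d, b) ⊕ a) ⊕ (b ⊕ a)) ⊕ a, e)  →  g(g(e, g(a, d, d), e), a ⊕ a ⊕ a ⊕ b ⊕ h(b, d, b), e)
  Canonicalize subterm:  g(g(g(a ⊕ (d ⊕ b), a ⊕ a ⊕ a ⊕ b, h(b, b, d)), a ⊕ d ⊕ a ⊕ a ⊕ g(b, b, d) ⊕ (a ⊕ e), g(b, a, b)), a, a)  →  g(g(g(a ⊕ b ⊕ d, a ⊕ a ⊕ a ⊕ b, h(b, b, d)), a ⊕ a ⊕ a ⊕ a ⊕ d ⊕ g(b, b, d), g(b, a, b)), a, a)
  Canonicalize subterm:  h(((f(a, b) ⊕ (d ⊕ (e ⊕ f(a, b)))) ⊕ a) ⊕ d, f(f(b, d), b ⊕ (a ⊕ d)), h((d ⊕ (d ⊕ a)) ⊕ b, d ⊕ d ⊕ a ⊕ a, ((d ⊕ b) ⊕ b) ⊕ d))  →  h(a ⊕ d ⊕ d ⊕ f(a, b) ⊕ f(a, b), f(f(b, d), a ⊕ b ⊕ d), h(a ⊕ b ⊕ d ⊕ d, a ⊕ a ⊕ d ⊕ d, b ⊕ b ⊕ d ⊕ d))
  Unit:  drop e
  Sort:  b ⊕ d ⊕ d ⊕ g(g(e, g(a, d, d), e), a ⊕ a ⊕ a ⊕ b ⊕ h(b, d, b), e) ⊕ g(g(g(a ⊕ b ⊕ d, a ⊕ a ⊕ a ⊕ b, h(b, b, d)), a ⊕ a ⊕ a ⊕ a ⊕ d ⊕ g(b, b, d), g(b, a, b)), a, a) ⊕ h(a ⊕ d ⊕ d ⊕ f(a, b) ⊕ f(a, b), f(f(b, d), a ⊕ b ⊕ d), h(a ⊕ b ⊕ d ⊕ d, a ⊕ a ⊕ d ⊕ d, b ⊕ b ⊕ d ⊕ d))
  Rebuild:  h(b ⊕ d ⊕ d ⊕ g(g(e, g(a, d, d), e), a ⊕ a ⊕ a ⊕ b ⊕ h(b, d, b), e) ⊕ g(g(g(a ⊕ b ⊕ d, a ⊕ a ⊕ a ⊕ b, h(b, b, d)), a ⊕ a ⊕ a ⊕ a ⊕ d ⊕ g(b, b, d), g(b, a, b)), a, a) ⊕ h(a ⊕ d ⊕ d ⊕ f(a, b) ⊕ f(a, b), f(f(b, d), a ⊕ b ⊕ d), h(a ⊕ b ⊕ d ⊕ d, a ⊕ a ⊕ d ⊕ d, b ⊕ b ⊕ d ⊕ d)), d, b)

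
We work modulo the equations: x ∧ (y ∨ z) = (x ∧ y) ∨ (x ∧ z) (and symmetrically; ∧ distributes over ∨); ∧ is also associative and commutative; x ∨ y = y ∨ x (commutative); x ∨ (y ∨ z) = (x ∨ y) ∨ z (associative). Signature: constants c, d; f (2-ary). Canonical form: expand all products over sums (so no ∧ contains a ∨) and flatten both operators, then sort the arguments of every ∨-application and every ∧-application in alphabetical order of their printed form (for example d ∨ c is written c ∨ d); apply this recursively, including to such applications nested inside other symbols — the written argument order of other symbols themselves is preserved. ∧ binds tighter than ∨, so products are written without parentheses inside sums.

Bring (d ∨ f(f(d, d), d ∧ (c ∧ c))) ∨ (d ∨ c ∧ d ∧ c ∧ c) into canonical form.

Answer: c ∧ c ∧ c ∧ d ∨ d ∨ d ∨ f(f(d, d), c ∧ c ∧ d)

Derivation:
Flatten:  d ∨ f(f(d, d), c ∧ c ∧ d) ∨ d ∨ c ∧ c ∧ c ∧ d
Order the arguments:  c ∧ c ∧ c ∧ d ∨ d ∨ d ∨ f(f(d, d), c ∧ c ∧ d)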